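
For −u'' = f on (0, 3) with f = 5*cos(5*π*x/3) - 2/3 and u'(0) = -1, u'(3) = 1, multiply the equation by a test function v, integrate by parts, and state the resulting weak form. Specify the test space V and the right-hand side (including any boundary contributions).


V = H^1(0, 3) (v unrestricted at boundary; u is determined up to an additive constant); weak form: ∫_0^3 u'v' dx = ∫_0^3 (5*cos(5*π*x/3) - 2/3) v dx + v(3) + v(0) for all v ∈ V.

Multiply both sides by a test function v and integrate from 0 to 3:
  ∫_0^3 −u''(x) v(x) dx = ∫_0^3 f(x) v(x) dx.
Integrate the LHS by parts once:
  ∫_0^3 −u'' v dx = −[u'(x) v(x)]_0^3 + ∫_0^3 u'(x) v'(x) dx.
Thus ∫_0^3 u'(x) v'(x) dx = ∫_0^3 f(x) v(x) dx + [u'(x) v(x)]_0^3.
Choose V so that boundary terms are either known or forced to vanish.
u has inhomogeneous Neumann u'(0) = -1, u'(3) = 1. [u' v]_0^3 = (1)·v(3) − (-1)·v(0) = v(3) + v(0). Take V = H^1(0, 3); boundary term becomes part of RHS.
Weak formulation: find u (satisfying any essential BC) such that ∫_0^3 u'(x) v'(x) dx = ∫_0^3 f v dx + v(3) + v(0) for all v ∈ V (Neumann data are natural BCs: they enter the RHS as boundary terms).
Substituting f(x) = 5*cos(5*π*x/3) - 2/3, the right-hand side is ∫_0^3 (5*cos(5*π*x/3) - 2/3) v dx + v(3) + v(0).
Compatibility check (pure Neumann): taking v ≡ 1 ∈ V gives 0 = ∫_0^3 f dx + (1) − (-1), i.e. ∫_0^3 f dx must equal u'(0) − u'(3) = -2. Indeed ∫_0^3 (5*cos(5*π*x/3) - 2/3) dx = -2, so the data are compatible. The solution is then unique only up to an additive constant (fix it e.g. by requiring ∫_0^3 u dx = 0).


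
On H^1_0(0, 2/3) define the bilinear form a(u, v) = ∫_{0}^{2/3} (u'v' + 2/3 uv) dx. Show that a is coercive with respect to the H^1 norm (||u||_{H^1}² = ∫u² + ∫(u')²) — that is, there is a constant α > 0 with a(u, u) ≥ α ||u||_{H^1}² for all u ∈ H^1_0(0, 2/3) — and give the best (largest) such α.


α = (8 + 27*π^2)/(3*(4 + 9*π^2))

Coercivity of a(·,·) on H^1_0(0, 2/3) means a(u, u) ≥ α ||u||_{H^1}² for every u ∈ H^1_0.
The interval has length L = 2/3, and Poincaré/coercivity depend only on L. Here a(u, u) = ∫(u')² + (2/3)·∫u².
Here 0 < c = 2/3 < 1. The condition a(u,u) ≥ α||u||_{H^1}² reads (1−α)∫(u')² ≥ (α−c)∫u². Any admissible α is ≤ 1 (rapidly oscillating u have ∫u²/∫(u')² → 0), and α = 1 would force 0 ≥ (1−c)∫u², impossible since c < 1; so 1−α > 0. By the sharp Poincaré inequality on H^1_0 of an interval of length L, ∫(u')² ≥ (π/L)²∫u² with equality for the first sine mode sin(π(x−x₀)/L) (x₀ the left endpoint), so the inequality holds for all u iff (1−α)(π/L)² ≥ α − c, i.e. α ≤ ((π/L)² + c)/((π/L)² + 1) = (1 + c(L/π)²)/(1 + (L/π)²). With (π/L)² = 9*π^2/4 and c = 2/3, the largest admissible constant is α = ((π/L)² + c)/((π/L)² + 1).
Simplifying, α = (8 + 27*π^2)/(3*(4 + 9*π^2)).


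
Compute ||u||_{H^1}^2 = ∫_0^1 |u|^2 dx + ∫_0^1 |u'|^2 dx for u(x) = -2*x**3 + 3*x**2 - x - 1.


||u||_{H^1}^2 = 253/210

The H^1 norm (squared) on an interval (0, L) is
  ||u||_{H^1}^2 = ∫_0^L u(x)^2 dx + ∫_0^L u'(x)^2 dx.
Compute u'(x) = -6*x**2 + 6*x - 1.
Then u(x)^2 = 4*x**6 - 12*x**5 + 13*x**4 - 2*x**3 - 5*x**2 + 2*x + 1 and u'(x)^2 = 36*x**4 - 72*x**3 + 48*x**2 - 12*x + 1.
Integrate each monomial from 0 to 1 using ∫_0^1 c·x^n dx = c·1^(n+1)/(n+1):
  ∫_0^1 u(x)^2 dx = ∫_0^1 (4*x^6 - 12*x^5 + 13*x^4 - 2*x^3 - 5*x^2 + 2*x + 1) dx. Term by term:
    ∫_0^1 4*x^6 dx = 4/7;  ∫_0^1 -12*x^5 dx = -2;  ∫_0^1 13*x^4 dx = 13/5;
    ∫_0^1 -2*x^3 dx = -1/2;  ∫_0^1 -5*x^2 dx = -5/3;  ∫_0^1 2*x dx = 1;
    ∫_0^1 1 dx = 1.
  Sum: 4/7 − 2 + 13/5 − 1/2 − 5/3 + 1 + 1 = 211/210.
  ∫_0^1 u'(x)^2 dx = ∫_0^1 (36*x^4 - 72*x^3 + 48*x^2 - 12*x + 1) dx. Term by term:
    ∫_0^1 36*x^4 dx = 36/5;  ∫_0^1 -72*x^3 dx = -18;  ∫_0^1 48*x^2 dx = 16;
    ∫_0^1 -12*x dx = -6;  ∫_0^1 1 dx = 1.
  Sum: 36/5 − 18 + 16 − 6 + 1 = 1/5.
Adding: ||u||_{H^1}^2 = 211/210 + 1/5 = 253/210.


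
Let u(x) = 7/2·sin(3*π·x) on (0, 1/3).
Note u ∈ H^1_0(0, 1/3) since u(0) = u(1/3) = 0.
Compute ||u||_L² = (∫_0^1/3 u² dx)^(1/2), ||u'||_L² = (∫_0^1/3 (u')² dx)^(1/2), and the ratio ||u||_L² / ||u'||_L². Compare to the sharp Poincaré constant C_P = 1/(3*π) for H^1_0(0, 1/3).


||u||_L² / ||u'||_L² = 1/(3*π) = C_P.

u(x) = 7/2·sin(3*π·x), so u'(x) = 21*π*cos(3*π*x)/2.
Writing u(x) = A·sin(kπx/L) with A = 7/2 and k = 1, use ∫_0^L sin²(kπx/L) dx = L/2 and ∫_0^L cos²(kπx/L) dx = L/2.
u² = 49/4·sin²(3*π·x) and (u')² = 441*π^2/4·cos²(3*π·x), and each of sin², cos² integrates to L/2 = 1/6 over (0, 1/3).
∫_0^1/3 u² dx = 49/24, so ||u||_L² = 7*sqrt(6)/12.
∫_0^1/3 (u')² dx = 147*π^2/8, so ||u'||_L² = 7*sqrt(6)*π/4.
Ratio ||u||_L² / ||u'||_L² = 1/(3*π).
Sharp Poincaré constant on H^1_0(0, 1/3) is C_P = L/π = 1/(3*π), achieved by sin(3*π·x).
This is the k = 1 eigenfunction (up to amplitude), so the ratio equals the sharp Poincaré constant exactly.


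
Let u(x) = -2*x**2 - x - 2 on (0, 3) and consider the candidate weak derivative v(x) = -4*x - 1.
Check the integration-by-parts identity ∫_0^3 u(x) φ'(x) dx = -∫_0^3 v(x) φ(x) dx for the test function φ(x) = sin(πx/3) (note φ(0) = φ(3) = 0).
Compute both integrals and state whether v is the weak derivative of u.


LHS = 42/π, RHS = 42/π. Yes, v = u' weakly.

u(x) = -2*x**2 - x - 2, classical derivative u'(x) = -4*x - 1.
φ(x) = sin(πx/3), so φ'(x) = π*cos(π*x/3)/3.
Note φ(0) = φ(3) = 0, so the boundary term u·φ vanishes.
LHS = ∫_0^3 u(x) φ'(x) dx = ∫_0^3 (-2*π*x^2*cos(π*x/3)/3 - π*x*cos(π*x/3)/3 - 2*π*cos(π*x/3)/3) dx. Term by term:
  ∫_0^3 -2*π*cos(π*x/3)/3 dx = 0;  ∫_0^3 -2*π*x^2*cos(π*x/3)/3 dx = 36/π;  ∫_0^3 -π*x*cos(π*x/3)/3 dx = 6/π.
Sum: 0 + 36/π + 6/π = 42/π.
So LHS = 42/π.
∫_0^3 v(x) φ(x) dx = ∫_0^3 (-4*x*sin(π*x/3) - sin(π*x/3)) dx. Term by term:
  ∫_0^3 -sin(π*x/3) dx = -6/π;  ∫_0^3 -4*x*sin(π*x/3) dx = -36/π.
Sum: -6/π − 36/π = -42/π.
So RHS = -∫_0^3 v(x) φ(x) dx = 42/π.
LHS = RHS, so the identity holds for this test φ.
Moreover u is smooth here and v(x) = u'(x) = -4*x - 1 pointwise, so the identity holds for every test function. Hence v is the weak derivative of u.


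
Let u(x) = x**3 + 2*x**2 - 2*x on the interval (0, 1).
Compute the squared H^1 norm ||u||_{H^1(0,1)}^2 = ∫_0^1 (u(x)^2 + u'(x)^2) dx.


||u||_{H^1}^2 = 554/105

The H^1 norm (squared) on an interval (0, L) is
  ||u||_{H^1}^2 = ∫_0^L u(x)^2 dx + ∫_0^L u'(x)^2 dx.
Compute u'(x) = 3*x**2 + 4*x - 2.
Then u(x)^2 = x**6 + 4*x**5 - 8*x**3 + 4*x**2 and u'(x)^2 = 9*x**4 + 24*x**3 + 4*x**2 - 16*x + 4.
Integrate each monomial from 0 to 1 using ∫_0^1 c·x^n dx = c·1^(n+1)/(n+1):
  ∫_0^1 u(x)^2 dx = ∫_0^1 (x^6 + 4*x^5 - 8*x^3 + 4*x^2) dx. Term by term:
    ∫_0^1 x^6 dx = 1/7;  ∫_0^1 4*x^5 dx = 2/3;  ∫_0^1 -8*x^3 dx = -2;
    ∫_0^1 4*x^2 dx = 4/3.
  Sum: 1/7 + 2/3 − 2 + 4/3 = 1/7.
  ∫_0^1 u'(x)^2 dx = ∫_0^1 (9*x^4 + 24*x^3 + 4*x^2 - 16*x + 4) dx. Term by term:
    ∫_0^1 9*x^4 dx = 9/5;  ∫_0^1 24*x^3 dx = 6;  ∫_0^1 4*x^2 dx = 4/3;
    ∫_0^1 -16*x dx = -8;  ∫_0^1 4 dx = 4.
  Sum: 9/5 + 6 + 4/3 − 8 + 4 = 77/15.
Adding: ||u||_{H^1}^2 = 1/7 + 77/15 = 554/105.


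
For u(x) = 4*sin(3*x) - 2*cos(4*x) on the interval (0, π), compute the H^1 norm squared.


||u||_{H^1(0,π)}^2 = 1632/7 + 114*π

u'(x) = 8*sin(4*x) + 12*cos(3*x).
Expand u² and (u')² and integrate term by term on (0, π), using: for integers n ≥ 1, ∫_0^π sin²(nx) dx = ∫_0^π cos²(nx) dx = π/2; for n ≠ n', ∫_0^π sin(nx)sin(n'x) dx = ∫_0^π cos(nx)cos(n'x) dx = 0; and by product-to-sum, ∫_0^π sin(nx)cos(n'x) dx = ½∫_0^π [sin((n+n')x) + sin((n−n')x)] dx, which is 0 when n+n' is even and 2n/(n²−n'²) when n+n' is odd (it need not vanish on (0, π)).
  u² squared terms: (-2)²·∫cos(4x)² dx = 4·π/2 = 2*π;  (4)²·∫sin(3x)² dx = 16·π/2 = 8*π.
  u² cross terms: 2·(-2)·(4)·∫cos(4x)·sin(3x) dx = -16·(-6/7) = 96/7.
  So ∫_0^π u² dx = 2*π + 8*π + 96/7 = 96/7 + 10*π.
  (u')² squared terms: (8)²·∫sin(4x)² dx = 64·π/2 = 32*π;  (12)²·∫cos(3x)² dx = 144·π/2 = 72*π.
  (u')² cross terms: 2·(8)·(12)·∫sin(4x)·cos(3x) dx = 192·(8/7) = 1536/7.
  So ∫_0^π (u')² dx = 32*π + 72*π + 1536/7 = 1536/7 + 104*π.
||u||_{H^1}^2 = (96/7 + 10*π) + (1536/7 + 104*π) = 1632/7 + 114*π.


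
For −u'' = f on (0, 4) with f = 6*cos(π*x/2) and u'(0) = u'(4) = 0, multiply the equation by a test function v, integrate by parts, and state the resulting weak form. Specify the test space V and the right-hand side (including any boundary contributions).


V = H^1(0, 4) (no boundary constraint on v; u is determined up to an additive constant); weak form: ∫_0^4 u'v' dx = ∫_0^4 (6*cos(π*x/2)) v dx for all v ∈ V.

Multiply both sides by a test function v and integrate from 0 to 4:
  ∫_0^4 −u''(x) v(x) dx = ∫_0^4 f(x) v(x) dx.
Integrate the LHS by parts once:
  ∫_0^4 −u'' v dx = −[u'(x) v(x)]_0^4 + ∫_0^4 u'(x) v'(x) dx.
Thus ∫_0^4 u'(x) v'(x) dx = ∫_0^4 f(x) v(x) dx + [u'(x) v(x)]_0^4.
Choose V so that boundary terms are either known or forced to vanish.
u has homogeneous Neumann: u'(0) = u'(4) = 0. So [u' v]_0^4 = 0·v(4) − 0·v(0) = 0 for any v; take V = H^1(0, 4).
Weak formulation: find u (satisfying any essential BC) such that ∫_0^4 u'(x) v'(x) dx = ∫_0^4 f v dx for all v ∈ V (homogeneous Neumann, so boundary terms vanish).
Substituting f(x) = 6*cos(π*x/2), the right-hand side is ∫_0^4 (6*cos(π*x/2)) v dx.
Compatibility check (pure Neumann): taking v ≡ 1 ∈ V gives 0 = ∫_0^4 f dx + (0) − (0), i.e. ∫_0^4 f dx must equal u'(0) − u'(4) = 0. Indeed ∫_0^4 (6*cos(π*x/2)) dx = 0, so the data are compatible. The solution is then unique only up to an additive constant (fix it e.g. by requiring ∫_0^4 u dx = 0).


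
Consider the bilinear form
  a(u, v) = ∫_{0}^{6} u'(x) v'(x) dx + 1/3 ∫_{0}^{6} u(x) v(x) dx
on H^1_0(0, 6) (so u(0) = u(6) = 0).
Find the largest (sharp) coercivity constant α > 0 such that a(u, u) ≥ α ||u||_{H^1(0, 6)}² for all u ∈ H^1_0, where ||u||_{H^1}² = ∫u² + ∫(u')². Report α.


α = (π^2 + 12)/(π^2 + 36)

Coercivity of a(·,·) on H^1_0(0, 6) means a(u, u) ≥ α ||u||_{H^1}² for every u ∈ H^1_0.
The interval has length L = 6, and Poincaré/coercivity depend only on L. Here a(u, u) = ∫(u')² + (1/3)·∫u².
Here 0 < c = 1/3 < 1. The condition a(u,u) ≥ α||u||_{H^1}² reads (1−α)∫(u')² ≥ (α−c)∫u². Any admissible α is ≤ 1 (rapidly oscillating u have ∫u²/∫(u')² → 0), and α = 1 would force 0 ≥ (1−c)∫u², impossible since c < 1; so 1−α > 0. By the sharp Poincaré inequality on H^1_0 of an interval of length L, ∫(u')² ≥ (π/L)²∫u² with equality for the first sine mode sin(π(x−x₀)/L) (x₀ the left endpoint), so the inequality holds for all u iff (1−α)(π/L)² ≥ α − c, i.e. α ≤ ((π/L)² + c)/((π/L)² + 1) = (1 + c(L/π)²)/(1 + (L/π)²). With (π/L)² = π^2/36 and c = 1/3, the largest admissible constant is α = ((π/L)² + c)/((π/L)² + 1).
Simplifying, α = (π^2 + 12)/(π^2 + 36).


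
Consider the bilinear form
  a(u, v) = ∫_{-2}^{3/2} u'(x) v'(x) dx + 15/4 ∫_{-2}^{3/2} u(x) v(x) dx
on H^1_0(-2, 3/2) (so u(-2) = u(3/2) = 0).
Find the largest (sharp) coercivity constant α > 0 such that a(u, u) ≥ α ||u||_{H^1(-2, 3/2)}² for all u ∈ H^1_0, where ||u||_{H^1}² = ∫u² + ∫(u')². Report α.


α = 1

Coercivity of a(·,·) on H^1_0(-2, 3/2) means a(u, u) ≥ α ||u||_{H^1}² for every u ∈ H^1_0.
The interval has length L = 7/2, and Poincaré/coercivity depend only on L. Here a(u, u) = ∫(u')² + (15/4)·∫u².
Here c = 15/4 ≥ 1, so a(u,u) = ∫(u')² + c∫u² ≥ ∫(u')² + ∫u² = ||u||_{H^1}², i.e. α = 1 works. No larger α is possible: a(u,u) ≥ α||u||_{H^1}² means (1−α)∫(u')² ≥ (α−c)∫u², and for the modes u_n = sin(nπ(x−x₀)/L) (x₀ the left endpoint) one has ∫u_n²/∫(u_n')² = (L/(nπ))² → 0, so a(u_n,u_n)/||u_n||_{H^1}² → 1. Hence the optimal constant is α = 1.
Therefore α = 1.


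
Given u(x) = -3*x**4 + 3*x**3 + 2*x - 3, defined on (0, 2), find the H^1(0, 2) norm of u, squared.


||u||_{H^1}^2 = 89962/105

The H^1 norm (squared) on an interval (0, L) is
  ||u||_{H^1}^2 = ∫_0^L u(x)^2 dx + ∫_0^L u'(x)^2 dx.
Compute u'(x) = -12*x**3 + 9*x**2 + 2.
Then u(x)^2 = 9*x**8 - 18*x**7 + 9*x**6 - 12*x**5 + 30*x**4 - 18*x**3 + 4*x**2 - 12*x + 9 and u'(x)^2 = 144*x**6 - 216*x**5 + 81*x**4 - 48*x**3 + 36*x**2 + 4.
Integrate each monomial from 0 to 2 using ∫_0^2 c·x^n dx = c·2^(n+1)/(n+1):
  ∫_0^2 u(x)^2 dx = ∫_0^2 (9*x^8 - 18*x^7 + 9*x^6 - 12*x^5 + 30*x^4 - 18*x^3 + 4*x^2 - 12*x + 9) dx. Term by term:
    ∫_0^2 9*x^8 dx = 512;  ∫_0^2 -18*x^7 dx = -576;  ∫_0^2 9*x^6 dx = 1152/7;
    ∫_0^2 -12*x^5 dx = -128;  ∫_0^2 30*x^4 dx = 192;  ∫_0^2 -18*x^3 dx = -72;
    ∫_0^2 4*x^2 dx = 32/3;  ∫_0^2 -12*x dx = -24;  ∫_0^2 9 dx = 18.
  Sum: 512 − 576 + 1152/7 − 128 + 192 − 72 + 32/3 − 24 + 18 = 2042/21.
  ∫_0^2 u'(x)^2 dx = ∫_0^2 (144*x^6 - 216*x^5 + 81*x^4 - 48*x^3 + 36*x^2 + 4) dx. Term by term:
    ∫_0^2 144*x^6 dx = 18432/7;  ∫_0^2 -216*x^5 dx = -2304;  ∫_0^2 81*x^4 dx = 2592/5;
    ∫_0^2 -48*x^3 dx = -192;  ∫_0^2 36*x^2 dx = 96;  ∫_0^2 4 dx = 8.
  Sum: 18432/7 − 2304 + 2592/5 − 192 + 96 + 8 = 26584/35.
Adding: ||u||_{H^1}^2 = 2042/21 + 26584/35 = 89962/105.


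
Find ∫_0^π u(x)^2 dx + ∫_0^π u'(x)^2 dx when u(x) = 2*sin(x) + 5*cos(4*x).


||u||_{H^1(0,π)}^2 = -136/3 + 433*π/2

u'(x) = -20*sin(4*x) + 2*cos(x).
Expand u² and (u')² and integrate term by term on (0, π), using: for integers n ≥ 1, ∫_0^π sin²(nx) dx = ∫_0^π cos²(nx) dx = π/2; for n ≠ n', ∫_0^π sin(nx)sin(n'x) dx = ∫_0^π cos(nx)cos(n'x) dx = 0; and by product-to-sum, ∫_0^π sin(nx)cos(n'x) dx = ½∫_0^π [sin((n+n')x) + sin((n−n')x)] dx, which is 0 when n+n' is even and 2n/(n²−n'²) when n+n' is odd (it need not vanish on (0, π)).
  u² squared terms: (2)²·∫sin(x)² dx = 4·π/2 = 2*π;  (5)²·∫cos(4x)² dx = 25·π/2 = 25*π/2.
  u² cross terms: 2·(2)·(5)·∫sin(x)·cos(4x) dx = 20·(-2/15) = -8/3.
  So ∫_0^π u² dx = 2*π + 25*π/2 − 8/3 = -8/3 + 29*π/2.
  (u')² squared terms: (-20)²·∫sin(4x)² dx = 400·π/2 = 200*π;  (2)²·∫cos(x)² dx = 4·π/2 = 2*π.
  (u')² cross terms: 2·(-20)·(2)·∫sin(4x)·cos(x) dx = -80·(8/15) = -128/3.
  So ∫_0^π (u')² dx = 200*π + 2*π − 128/3 = -128/3 + 202*π.
||u||_{H^1}^2 = (-8/3 + 29*π/2) + (-128/3 + 202*π) = -136/3 + 433*π/2.


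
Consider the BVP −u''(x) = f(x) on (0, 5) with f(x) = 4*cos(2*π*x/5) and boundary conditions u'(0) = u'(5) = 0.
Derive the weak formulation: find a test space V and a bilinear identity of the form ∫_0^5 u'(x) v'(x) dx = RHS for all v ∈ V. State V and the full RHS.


V = H^1(0, 5) (no boundary constraint on v; u is determined up to an additive constant); weak form: ∫_0^5 u'v' dx = ∫_0^5 (4*cos(2*π*x/5)) v dx for all v ∈ V.

Multiply both sides by a test function v and integrate from 0 to 5:
  ∫_0^5 −u''(x) v(x) dx = ∫_0^5 f(x) v(x) dx.
Integrate the LHS by parts once:
  ∫_0^5 −u'' v dx = −[u'(x) v(x)]_0^5 + ∫_0^5 u'(x) v'(x) dx.
Thus ∫_0^5 u'(x) v'(x) dx = ∫_0^5 f(x) v(x) dx + [u'(x) v(x)]_0^5.
Choose V so that boundary terms are either known or forced to vanish.
u has homogeneous Neumann: u'(0) = u'(5) = 0. So [u' v]_0^5 = 0·v(5) − 0·v(0) = 0 for any v; take V = H^1(0, 5).
Weak formulation: find u (satisfying any essential BC) such that ∫_0^5 u'(x) v'(x) dx = ∫_0^5 f v dx for all v ∈ V (homogeneous Neumann, so boundary terms vanish).
Substituting f(x) = 4*cos(2*π*x/5), the right-hand side is ∫_0^5 (4*cos(2*π*x/5)) v dx.
Compatibility check (pure Neumann): taking v ≡ 1 ∈ V gives 0 = ∫_0^5 f dx + (0) − (0), i.e. ∫_0^5 f dx must equal u'(0) − u'(5) = 0. Indeed ∫_0^5 (4*cos(2*π*x/5)) dx = 0, so the data are compatible. The solution is then unique only up to an additive constant (fix it e.g. by requiring ∫_0^5 u dx = 0).


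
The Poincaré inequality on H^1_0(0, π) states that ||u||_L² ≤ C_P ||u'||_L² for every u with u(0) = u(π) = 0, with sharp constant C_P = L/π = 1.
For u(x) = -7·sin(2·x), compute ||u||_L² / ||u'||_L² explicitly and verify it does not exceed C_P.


||u||_L² / ||u'||_L² = 1/2 < C_P = 1.

u(x) = -7·sin(2·x), so u'(x) = -14*cos(2*x).
Writing u(x) = A·sin(kπx/L) with A = -7 and k = 2, use ∫_0^L sin²(kπx/L) dx = L/2 and ∫_0^L cos²(kπx/L) dx = L/2.
u² = 49·sin²(2·x) and (u')² = 196·cos²(2·x), and each of sin², cos² integrates to L/2 = π/2 over (0, π).
∫_0^π u² dx = 49*π/2, so ||u||_L² = 7*sqrt(2)*sqrt(π)/2.
∫_0^π (u')² dx = 98*π, so ||u'||_L² = 7*sqrt(2)*sqrt(π).
Ratio ||u||_L² / ||u'||_L² = 1/2.
Sharp Poincaré constant on H^1_0(0, π) is C_P = L/π = 1, achieved by sin(x).
This is the k = 2 harmonic; the ratio L/(kπ) is strictly less than C_P = L/π, consistent with the sharp inequality ||u||_L² ≤ C_P ||u'||_L².


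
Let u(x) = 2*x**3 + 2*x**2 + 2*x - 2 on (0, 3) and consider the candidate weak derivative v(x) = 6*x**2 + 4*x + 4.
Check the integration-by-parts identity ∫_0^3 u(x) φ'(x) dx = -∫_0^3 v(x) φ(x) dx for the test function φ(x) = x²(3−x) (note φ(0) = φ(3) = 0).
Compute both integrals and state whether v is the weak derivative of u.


LHS = -2079/10, RHS = -1107/5. No, v is not the weak derivative of u.

u(x) = 2*x**3 + 2*x**2 + 2*x - 2, classical derivative u'(x) = 6*x**2 + 4*x + 2.
φ(x) = x²(3−x), so φ'(x) = 3*x*(2 - x).
Note φ(0) = φ(3) = 0, so the boundary term u·φ vanishes.
LHS = ∫_0^3 u(x) φ'(x) dx = ∫_0^3 (-6*x^5 + 6*x^4 + 6*x^3 + 18*x^2 - 12*x) dx. Term by term:
  ∫_0^3 -6*x^5 dx = -729;  ∫_0^3 6*x^4 dx = 1458/5;  ∫_0^3 6*x^3 dx = 243/2;
  ∫_0^3 18*x^2 dx = 162;  ∫_0^3 -12*x dx = -54.
Sum: -729 + 1458/5 + 243/2 + 162 − 54 = -2079/10.
So LHS = -2079/10.
∫_0^3 v(x) φ(x) dx = ∫_0^3 (-6*x^5 + 14*x^4 + 8*x^3 + 12*x^2) dx. Term by term:
  ∫_0^3 -6*x^5 dx = -729;  ∫_0^3 14*x^4 dx = 3402/5;  ∫_0^3 8*x^3 dx = 162;
  ∫_0^3 12*x^2 dx = 108.
Sum: -729 + 3402/5 + 162 + 108 = 1107/5.
So RHS = -∫_0^3 v(x) φ(x) dx = -1107/5.
LHS − RHS = 27/2 ≠ 0, so the identity fails.
(For a valid weak derivative the identity must hold for EVERY test function, in particular this one. The failure shows v is NOT the weak derivative of u.)
Correct weak derivative would be u'(x) = 6*x**2 + 4*x + 2.


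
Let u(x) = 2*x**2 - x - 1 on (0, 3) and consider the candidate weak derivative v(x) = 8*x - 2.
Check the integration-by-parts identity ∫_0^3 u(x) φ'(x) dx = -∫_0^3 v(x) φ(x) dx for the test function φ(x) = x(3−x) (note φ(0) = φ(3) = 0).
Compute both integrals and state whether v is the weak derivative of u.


LHS = -45/2, RHS = -45. No, v is not the weak derivative of u.

u(x) = 2*x**2 - x - 1, classical derivative u'(x) = 4*x - 1.
φ(x) = x(3−x), so φ'(x) = 3 - 2*x.
Note φ(0) = φ(3) = 0, so the boundary term u·φ vanishes.
LHS = ∫_0^3 u(x) φ'(x) dx = ∫_0^3 (-4*x^3 + 8*x^2 - x - 3) dx. Term by term:
  ∫_0^3 -4*x^3 dx = -81;  ∫_0^3 8*x^2 dx = 72;  ∫_0^3 -x dx = -9/2;
  ∫_0^3 -3 dx = -9.
Sum: -81 + 72 − 9/2 − 9 = -45/2.
So LHS = -45/2.
∫_0^3 v(x) φ(x) dx = ∫_0^3 (-8*x^3 + 26*x^2 - 6*x) dx. Term by term:
  ∫_0^3 -8*x^3 dx = -162;  ∫_0^3 26*x^2 dx = 234;  ∫_0^3 -6*x dx = -27.
Sum: -162 + 234 − 27 = 45.
So RHS = -∫_0^3 v(x) φ(x) dx = -45.
LHS − RHS = 45/2 ≠ 0, so the identity fails.
(For a valid weak derivative the identity must hold for EVERY test function, in particular this one. The failure shows v is NOT the weak derivative of u.)
Correct weak derivative would be u'(x) = 4*x - 1.


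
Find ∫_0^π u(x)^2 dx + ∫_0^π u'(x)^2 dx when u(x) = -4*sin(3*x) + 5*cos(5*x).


||u||_{H^1(0,π)}^2 = 405*π

u'(x) = -25*sin(5*x) - 12*cos(3*x).
Expand u² and (u')² and integrate term by term on (0, π), using: for integers n ≥ 1, ∫_0^π sin²(nx) dx = ∫_0^π cos²(nx) dx = π/2; for n ≠ n', ∫_0^π sin(nx)sin(n'x) dx = ∫_0^π cos(nx)cos(n'x) dx = 0; and by product-to-sum, ∫_0^π sin(nx)cos(n'x) dx = ½∫_0^π [sin((n+n')x) + sin((n−n')x)] dx, which is 0 when n+n' is even and 2n/(n²−n'²) when n+n' is odd (it need not vanish on (0, π)).
  u² squared terms: (-4)²·∫sin(3x)² dx = 16·π/2 = 8*π;  (5)²·∫cos(5x)² dx = 25·π/2 = 25*π/2.
  u² cross terms: 2·(-4)·(5)·∫sin(3x)·cos(5x) dx = -40·(0) = 0.
  So ∫_0^π u² dx = 8*π + 25*π/2 + 0 = 41*π/2.
  (u')² squared terms: (-25)²·∫sin(5x)² dx = 625·π/2 = 625*π/2;  (-12)²·∫cos(3x)² dx = 144·π/2 = 72*π.
  (u')² cross terms: 2·(-25)·(-12)·∫sin(5x)·cos(3x) dx = 600·(0) = 0.
  So ∫_0^π (u')² dx = 625*π/2 + 72*π + 0 = 769*π/2.
||u||_{H^1}^2 = (41*π/2) + (769*π/2) = 405*π.


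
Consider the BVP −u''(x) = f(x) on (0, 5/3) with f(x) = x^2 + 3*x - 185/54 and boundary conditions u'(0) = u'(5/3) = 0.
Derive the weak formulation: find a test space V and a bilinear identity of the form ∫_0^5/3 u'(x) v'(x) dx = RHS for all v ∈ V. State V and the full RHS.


V = H^1(0, 5/3) (no boundary constraint on v; u is determined up to an additive constant); weak form: ∫_0^5/3 u'v' dx = ∫_0^5/3 (x^2 + 3*x - 185/54) v dx for all v ∈ V.

Multiply both sides by a test function v and integrate from 0 to 5/3:
  ∫_0^5/3 −u''(x) v(x) dx = ∫_0^5/3 f(x) v(x) dx.
Integrate the LHS by parts once:
  ∫_0^5/3 −u'' v dx = −[u'(x) v(x)]_0^5/3 + ∫_0^5/3 u'(x) v'(x) dx.
Thus ∫_0^5/3 u'(x) v'(x) dx = ∫_0^5/3 f(x) v(x) dx + [u'(x) v(x)]_0^5/3.
Choose V so that boundary terms are either known or forced to vanish.
u has homogeneous Neumann: u'(0) = u'(5/3) = 0. So [u' v]_0^5/3 = 0·v(5/3) − 0·v(0) = 0 for any v; take V = H^1(0, 5/3).
Weak formulation: find u (satisfying any essential BC) such that ∫_0^5/3 u'(x) v'(x) dx = ∫_0^5/3 f v dx for all v ∈ V (homogeneous Neumann, so boundary terms vanish).
Substituting f(x) = x^2 + 3*x - 185/54, the right-hand side is ∫_0^5/3 (x^2 + 3*x - 185/54) v dx.
Compatibility check (pure Neumann): taking v ≡ 1 ∈ V gives 0 = ∫_0^5/3 f dx + (0) − (0), i.e. ∫_0^5/3 f dx must equal u'(0) − u'(5/3) = 0. Indeed ∫_0^5/3 (x^2 + 3*x - 185/54) dx = 0, so the data are compatible. The solution is then unique only up to an additive constant (fix it e.g. by requiring ∫_0^5/3 u dx = 0).


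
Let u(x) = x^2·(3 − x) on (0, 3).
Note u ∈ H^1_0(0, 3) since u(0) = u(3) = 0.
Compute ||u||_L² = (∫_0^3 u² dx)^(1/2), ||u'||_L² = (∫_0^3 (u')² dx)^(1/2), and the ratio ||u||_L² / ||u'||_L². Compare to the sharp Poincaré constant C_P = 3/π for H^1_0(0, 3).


||u||_L² / ||u'||_L² = 3*sqrt(14)/14 < C_P = 3/π.

u(x) = x^2·(3 − x), so u'(x) = 3*x*(2 - x).
u(x) = x^2·(3 − x) vanishes at x = 0 and x = 3, so u ∈ H^1_0(0, 3). Differentiate via the product rule and integrate the resulting polynomials term by term.
  ∫_0^3 u² dx = ∫_0^3 (x^6 - 6*x^5 + 9*x^4) dx. Term by term:
    ∫_0^3 x^6 dx = 2187/7;  ∫_0^3 -6*x^5 dx = -729;  ∫_0^3 9*x^4 dx = 2187/5.
  Sum: 2187/7 − 729 + 2187/5 = 729/35.
  ∫_0^3 (u')² dx = ∫_0^3 (9*x^4 - 36*x^3 + 36*x^2) dx. Term by term:
    ∫_0^3 9*x^4 dx = 2187/5;  ∫_0^3 -36*x^3 dx = -729;  ∫_0^3 36*x^2 dx = 324.
  Sum: 2187/5 − 729 + 324 = 162/5.
∫_0^3 u² dx = 729/35, so ||u||_L² = 27*sqrt(35)/35.
∫_0^3 (u')² dx = 162/5, so ||u'||_L² = 9*sqrt(10)/5.
Ratio ||u||_L² / ||u'||_L² = 3*sqrt(14)/14.
Sharp Poincaré constant on H^1_0(0, 3) is C_P = L/π = 3/π, achieved by sin(π/3·x).
A polynomial bump cannot attain the sharp Poincaré constant (only the first sine eigenfunction does), so the ratio is strictly less than C_P, consistent with ||u||_L² ≤ C_P ||u'||_L².


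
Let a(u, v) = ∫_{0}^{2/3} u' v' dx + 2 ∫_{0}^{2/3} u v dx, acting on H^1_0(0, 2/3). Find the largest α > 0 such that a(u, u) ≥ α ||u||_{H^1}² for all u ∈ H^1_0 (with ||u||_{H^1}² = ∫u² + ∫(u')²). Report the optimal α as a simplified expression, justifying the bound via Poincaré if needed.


α = 1

Coercivity of a(·,·) on H^1_0(0, 2/3) means a(u, u) ≥ α ||u||_{H^1}² for every u ∈ H^1_0.
The interval has length L = 2/3, and Poincaré/coercivity depend only on L. Here a(u, u) = ∫(u')² + (2)·∫u².
Here c = 2 ≥ 1, so a(u,u) = ∫(u')² + c∫u² ≥ ∫(u')² + ∫u² = ||u||_{H^1}², i.e. α = 1 works. No larger α is possible: a(u,u) ≥ α||u||_{H^1}² means (1−α)∫(u')² ≥ (α−c)∫u², and for the modes u_n = sin(nπ(x−x₀)/L) (x₀ the left endpoint) one has ∫u_n²/∫(u_n')² = (L/(nπ))² → 0, so a(u_n,u_n)/||u_n||_{H^1}² → 1. Hence the optimal constant is α = 1.
Therefore α = 1.


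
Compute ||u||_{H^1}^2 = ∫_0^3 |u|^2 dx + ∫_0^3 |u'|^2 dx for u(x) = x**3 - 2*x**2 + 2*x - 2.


||u||_{H^1}^2 = 6987/35

The H^1 norm (squared) on an interval (0, L) is
  ||u||_{H^1}^2 = ∫_0^L u(x)^2 dx + ∫_0^L u'(x)^2 dx.
Compute u'(x) = 3*x**2 - 4*x + 2.
Then u(x)^2 = x**6 - 4*x**5 + 8*x**4 - 12*x**3 + 12*x**2 - 8*x + 4 and u'(x)^2 = 9*x**4 - 24*x**3 + 28*x**2 - 16*x + 4.
Integrate each monomial from 0 to 3 using ∫_0^3 c·x^n dx = c·3^(n+1)/(n+1):
  ∫_0^3 u(x)^2 dx = ∫_0^3 (x^6 - 4*x^5 + 8*x^4 - 12*x^3 + 12*x^2 - 8*x + 4) dx. Term by term:
    ∫_0^3 x^6 dx = 2187/7;  ∫_0^3 -4*x^5 dx = -486;  ∫_0^3 8*x^4 dx = 1944/5;
    ∫_0^3 -12*x^3 dx = -243;  ∫_0^3 12*x^2 dx = 108;  ∫_0^3 -8*x dx = -36;
    ∫_0^3 4 dx = 12.
  Sum: 2187/7 − 486 + 1944/5 − 243 + 108 − 36 + 12 = 1968/35.
  ∫_0^3 u'(x)^2 dx = ∫_0^3 (9*x^4 - 24*x^3 + 28*x^2 - 16*x + 4) dx. Term by term:
    ∫_0^3 9*x^4 dx = 2187/5;  ∫_0^3 -24*x^3 dx = -486;  ∫_0^3 28*x^2 dx = 252;
    ∫_0^3 -16*x dx = -72;  ∫_0^3 4 dx = 12.
  Sum: 2187/5 − 486 + 252 − 72 + 12 = 717/5.
Adding: ||u||_{H^1}^2 = 1968/35 + 717/5 = 6987/35.


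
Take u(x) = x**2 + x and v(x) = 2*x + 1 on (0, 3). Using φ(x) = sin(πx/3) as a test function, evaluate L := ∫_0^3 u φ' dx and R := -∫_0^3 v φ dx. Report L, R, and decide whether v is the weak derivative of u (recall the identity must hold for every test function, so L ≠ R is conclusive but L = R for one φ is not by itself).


LHS = -24/π, RHS = -24/π. Yes, v = u' weakly.

u(x) = x**2 + x, classical derivative u'(x) = 2*x + 1.
φ(x) = sin(πx/3), so φ'(x) = π*cos(π*x/3)/3.
Note φ(0) = φ(3) = 0, so the boundary term u·φ vanishes.
LHS = ∫_0^3 u(x) φ'(x) dx = ∫_0^3 (π*x^2*cos(π*x/3)/3 + π*x*cos(π*x/3)/3) dx. Term by term:
  ∫_0^3 π*x*cos(π*x/3)/3 dx = -6/π;  ∫_0^3 π*x^2*cos(π*x/3)/3 dx = -18/π.
Sum: -6/π − 18/π = -24/π.
So LHS = -24/π.
∫_0^3 v(x) φ(x) dx = ∫_0^3 (2*x*sin(π*x/3) + sin(π*x/3)) dx. Term by term:
  ∫_0^3 2*x*sin(π*x/3) dx = 18/π;  ∫_0^3 sin(π*x/3) dx = 6/π.
Sum: 18/π + 6/π = 24/π.
So RHS = -∫_0^3 v(x) φ(x) dx = -24/π.
LHS = RHS, so the identity holds for this test φ.
Moreover u is smooth here and v(x) = u'(x) = 2*x + 1 pointwise, so the identity holds for every test function. Hence v is the weak derivative of u.


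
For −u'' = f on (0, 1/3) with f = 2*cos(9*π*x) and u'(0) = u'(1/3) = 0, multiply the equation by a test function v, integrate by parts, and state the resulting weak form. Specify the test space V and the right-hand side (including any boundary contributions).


V = H^1(0, 1/3) (no boundary constraint on v; u is determined up to an additive constant); weak form: ∫_0^1/3 u'v' dx = ∫_0^1/3 (2*cos(9*π*x)) v dx for all v ∈ V.

Multiply both sides by a test function v and integrate from 0 to 1/3:
  ∫_0^1/3 −u''(x) v(x) dx = ∫_0^1/3 f(x) v(x) dx.
Integrate the LHS by parts once:
  ∫_0^1/3 −u'' v dx = −[u'(x) v(x)]_0^1/3 + ∫_0^1/3 u'(x) v'(x) dx.
Thus ∫_0^1/3 u'(x) v'(x) dx = ∫_0^1/3 f(x) v(x) dx + [u'(x) v(x)]_0^1/3.
Choose V so that boundary terms are either known or forced to vanish.
u has homogeneous Neumann: u'(0) = u'(1/3) = 0. So [u' v]_0^1/3 = 0·v(1/3) − 0·v(0) = 0 for any v; take V = H^1(0, 1/3).
Weak formulation: find u (satisfying any essential BC) such that ∫_0^1/3 u'(x) v'(x) dx = ∫_0^1/3 f v dx for all v ∈ V (homogeneous Neumann, so boundary terms vanish).
Substituting f(x) = 2*cos(9*π*x), the right-hand side is ∫_0^1/3 (2*cos(9*π*x)) v dx.
Compatibility check (pure Neumann): taking v ≡ 1 ∈ V gives 0 = ∫_0^1/3 f dx + (0) − (0), i.e. ∫_0^1/3 f dx must equal u'(0) − u'(1/3) = 0. Indeed ∫_0^1/3 (2*cos(9*π*x)) dx = 0, so the data are compatible. The solution is then unique only up to an additive constant (fix it e.g. by requiring ∫_0^1/3 u dx = 0).


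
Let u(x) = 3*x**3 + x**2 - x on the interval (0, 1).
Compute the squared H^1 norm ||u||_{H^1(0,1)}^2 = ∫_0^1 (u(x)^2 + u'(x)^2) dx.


||u||_{H^1}^2 = 4337/210

The H^1 norm (squared) on an interval (0, L) is
  ||u||_{H^1}^2 = ∫_0^L u(x)^2 dx + ∫_0^L u'(x)^2 dx.
Compute u'(x) = 9*x**2 + 2*x - 1.
Then u(x)^2 = 9*x**6 + 6*x**5 - 5*x**4 - 2*x**3 + x**2 and u'(x)^2 = 81*x**4 + 36*x**3 - 14*x**2 - 4*x + 1.
Integrate each monomial from 0 to 1 using ∫_0^1 c·x^n dx = c·1^(n+1)/(n+1):
  ∫_0^1 u(x)^2 dx = ∫_0^1 (9*x^6 + 6*x^5 - 5*x^4 - 2*x^3 + x^2) dx. Term by term:
    ∫_0^1 9*x^6 dx = 9/7;  ∫_0^1 6*x^5 dx = 1;  ∫_0^1 -5*x^4 dx = -1;
    ∫_0^1 -2*x^3 dx = -1/2;  ∫_0^1 x^2 dx = 1/3.
  Sum: 9/7 + 1 − 1 − 1/2 + 1/3 = 47/42.
  ∫_0^1 u'(x)^2 dx = ∫_0^1 (81*x^4 + 36*x^3 - 14*x^2 - 4*x + 1) dx. Term by term:
    ∫_0^1 81*x^4 dx = 81/5;  ∫_0^1 36*x^3 dx = 9;  ∫_0^1 -14*x^2 dx = -14/3;
    ∫_0^1 -4*x dx = -2;  ∫_0^1 1 dx = 1.
  Sum: 81/5 + 9 − 14/3 − 2 + 1 = 293/15.
Adding: ||u||_{H^1}^2 = 47/42 + 293/15 = 4337/210.


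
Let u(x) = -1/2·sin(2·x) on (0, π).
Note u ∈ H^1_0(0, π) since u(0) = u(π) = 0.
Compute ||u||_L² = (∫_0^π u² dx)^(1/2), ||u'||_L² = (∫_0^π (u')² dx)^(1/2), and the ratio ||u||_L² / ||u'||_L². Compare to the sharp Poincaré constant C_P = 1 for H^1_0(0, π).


||u||_L² / ||u'||_L² = 1/2 < C_P = 1.

u(x) = -1/2·sin(2·x), so u'(x) = -cos(2*x).
Writing u(x) = A·sin(kπx/L) with A = -1/2 and k = 2, use ∫_0^L sin²(kπx/L) dx = L/2 and ∫_0^L cos²(kπx/L) dx = L/2.
u² = 1/4·sin²(2·x) and (u')² = 1·cos²(2·x), and each of sin², cos² integrates to L/2 = π/2 over (0, π).
∫_0^π u² dx = π/8, so ||u||_L² = sqrt(2)*sqrt(π)/4.
∫_0^π (u')² dx = π/2, so ||u'||_L² = sqrt(2)*sqrt(π)/2.
Ratio ||u||_L² / ||u'||_L² = 1/2.
Sharp Poincaré constant on H^1_0(0, π) is C_P = L/π = 1, achieved by sin(x).
This is the k = 2 harmonic; the ratio L/(kπ) is strictly less than C_P = L/π, consistent with the sharp inequality ||u||_L² ≤ C_P ||u'||_L².


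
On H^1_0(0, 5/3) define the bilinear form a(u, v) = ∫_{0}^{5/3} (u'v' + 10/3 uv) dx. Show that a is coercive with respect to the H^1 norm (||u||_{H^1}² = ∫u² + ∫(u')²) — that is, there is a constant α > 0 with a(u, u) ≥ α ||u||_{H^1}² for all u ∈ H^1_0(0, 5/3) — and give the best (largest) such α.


α = 1

Coercivity of a(·,·) on H^1_0(0, 5/3) means a(u, u) ≥ α ||u||_{H^1}² for every u ∈ H^1_0.
The interval has length L = 5/3, and Poincaré/coercivity depend only on L. Here a(u, u) = ∫(u')² + (10/3)·∫u².
Here c = 10/3 ≥ 1, so a(u,u) = ∫(u')² + c∫u² ≥ ∫(u')² + ∫u² = ||u||_{H^1}², i.e. α = 1 works. No larger α is possible: a(u,u) ≥ α||u||_{H^1}² means (1−α)∫(u')² ≥ (α−c)∫u², and for the modes u_n = sin(nπ(x−x₀)/L) (x₀ the left endpoint) one has ∫u_n²/∫(u_n')² = (L/(nπ))² → 0, so a(u_n,u_n)/||u_n||_{H^1}² → 1. Hence the optimal constant is α = 1.
Therefore α = 1.


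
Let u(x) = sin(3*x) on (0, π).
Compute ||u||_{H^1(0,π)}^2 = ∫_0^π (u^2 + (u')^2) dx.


||u||_{H^1(0,π)}^2 = 5*π

u'(x) = 3*cos(3*x).
Expand u² and (u')² and integrate term by term on (0, π), using: for integers n ≥ 1, ∫_0^π sin²(nx) dx = ∫_0^π cos²(nx) dx = π/2; for n ≠ n', ∫_0^π sin(nx)sin(n'x) dx = ∫_0^π cos(nx)cos(n'x) dx = 0; and by product-to-sum, ∫_0^π sin(nx)cos(n'x) dx = ½∫_0^π [sin((n+n')x) + sin((n−n')x)] dx, which is 0 when n+n' is even and 2n/(n²−n'²) when n+n' is odd (it need not vanish on (0, π)).
  u² squared terms: (1)²·∫sin(3x)² dx = 1·π/2 = π/2.
  So ∫_0^π u² dx = π/2.
  (u')² squared terms: (3)²·∫cos(3x)² dx = 9·π/2 = 9*π/2.
  So ∫_0^π (u')² dx = 9*π/2.
||u||_{H^1}^2 = (π/2) + (9*π/2) = 5*π.


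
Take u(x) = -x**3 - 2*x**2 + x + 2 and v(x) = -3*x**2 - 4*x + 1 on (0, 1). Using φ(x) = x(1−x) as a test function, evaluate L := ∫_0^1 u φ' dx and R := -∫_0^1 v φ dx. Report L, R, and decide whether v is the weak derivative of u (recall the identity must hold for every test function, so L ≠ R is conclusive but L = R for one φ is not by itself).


LHS = 19/60, RHS = 19/60. Yes, v = u' weakly.

u(x) = -x**3 - 2*x**2 + x + 2, classical derivative u'(x) = -3*x**2 - 4*x + 1.
φ(x) = x(1−x), so φ'(x) = 1 - 2*x.
Note φ(0) = φ(1) = 0, so the boundary term u·φ vanishes.
LHS = ∫_0^1 u(x) φ'(x) dx = ∫_0^1 (2*x^4 + 3*x^3 - 4*x^2 - 3*x + 2) dx. Term by term:
  ∫_0^1 2*x^4 dx = 2/5;  ∫_0^1 3*x^3 dx = 3/4;  ∫_0^1 -4*x^2 dx = -4/3;
  ∫_0^1 -3*x dx = -3/2;  ∫_0^1 2 dx = 2.
Sum: 2/5 + 3/4 − 4/3 − 3/2 + 2 = 19/60.
So LHS = 19/60.
∫_0^1 v(x) φ(x) dx = ∫_0^1 (3*x^4 + x^3 - 5*x^2 + x) dx. Term by term:
  ∫_0^1 3*x^4 dx = 3/5;  ∫_0^1 x^3 dx = 1/4;  ∫_0^1 -5*x^2 dx = -5/3;
  ∫_0^1 x dx = 1/2.
Sum: 3/5 + 1/4 − 5/3 + 1/2 = -19/60.
So RHS = -∫_0^1 v(x) φ(x) dx = 19/60.
LHS = RHS, so the identity holds for this test φ.
Moreover u is smooth here and v(x) = u'(x) = -3*x**2 - 4*x + 1 pointwise, so the identity holds for every test function. Hence v is the weak derivative of u.


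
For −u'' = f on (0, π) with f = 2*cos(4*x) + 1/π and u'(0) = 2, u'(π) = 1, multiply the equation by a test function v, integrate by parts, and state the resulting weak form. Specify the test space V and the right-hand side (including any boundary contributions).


V = H^1(0, π) (v unrestricted at boundary; u is determined up to an additive constant); weak form: ∫_0^π u'v' dx = ∫_0^π (2*cos(4*x) + 1/π) v dx + v(π) − 2·v(0) for all v ∈ V.

Multiply both sides by a test function v and integrate from 0 to π:
  ∫_0^π −u''(x) v(x) dx = ∫_0^π f(x) v(x) dx.
Integrate the LHS by parts once:
  ∫_0^π −u'' v dx = −[u'(x) v(x)]_0^π + ∫_0^π u'(x) v'(x) dx.
Thus ∫_0^π u'(x) v'(x) dx = ∫_0^π f(x) v(x) dx + [u'(x) v(x)]_0^π.
Choose V so that boundary terms are either known or forced to vanish.
u has inhomogeneous Neumann u'(0) = 2, u'(π) = 1. [u' v]_0^π = (1)·v(π) − (2)·v(0) = v(π) − 2·v(0). Take V = H^1(0, π); boundary term becomes part of RHS.
Weak formulation: find u (satisfying any essential BC) such that ∫_0^π u'(x) v'(x) dx = ∫_0^π f v dx + v(π) − 2·v(0) for all v ∈ V (Neumann data are natural BCs: they enter the RHS as boundary terms).
Substituting f(x) = 2*cos(4*x) + 1/π, the right-hand side is ∫_0^π (2*cos(4*x) + 1/π) v dx + v(π) − 2·v(0).
Compatibility check (pure Neumann): taking v ≡ 1 ∈ V gives 0 = ∫_0^π f dx + (1) − (2), i.e. ∫_0^π f dx must equal u'(0) − u'(π) = 1. Indeed ∫_0^π (2*cos(4*x) + 1/π) dx = 1, so the data are compatible. The solution is then unique only up to an additive constant (fix it e.g. by requiring ∫_0^π u dx = 0).


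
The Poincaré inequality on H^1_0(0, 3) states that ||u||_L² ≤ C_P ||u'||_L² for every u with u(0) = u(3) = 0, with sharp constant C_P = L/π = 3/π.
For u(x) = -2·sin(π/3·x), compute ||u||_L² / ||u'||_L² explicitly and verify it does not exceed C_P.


||u||_L² / ||u'||_L² = 3/π = C_P.

u(x) = -2·sin(π/3·x), so u'(x) = -2*π*cos(π*x/3)/3.
Writing u(x) = A·sin(kπx/L) with A = -2 and k = 1, use ∫_0^L sin²(kπx/L) dx = L/2 and ∫_0^L cos²(kπx/L) dx = L/2.
u² = 4·sin²(π/3·x) and (u')² = 4*π^2/9·cos²(π/3·x), and each of sin², cos² integrates to L/2 = 3/2 over (0, 3).
∫_0^3 u² dx = 6, so ||u||_L² = sqrt(6).
∫_0^3 (u')² dx = 2*π^2/3, so ||u'||_L² = sqrt(6)*π/3.
Ratio ||u||_L² / ||u'||_L² = 3/π.
Sharp Poincaré constant on H^1_0(0, 3) is C_P = L/π = 3/π, achieved by sin(π/3·x).
This is the k = 1 eigenfunction (up to amplitude), so the ratio equals the sharp Poincaré constant exactly.


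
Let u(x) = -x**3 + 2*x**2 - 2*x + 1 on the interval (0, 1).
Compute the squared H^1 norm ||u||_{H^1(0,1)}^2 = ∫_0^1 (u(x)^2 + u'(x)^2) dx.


||u||_{H^1}^2 = 289/210

The H^1 norm (squared) on an interval (0, L) is
  ||u||_{H^1}^2 = ∫_0^L u(x)^2 dx + ∫_0^L u'(x)^2 dx.
Compute u'(x) = -3*x**2 + 4*x - 2.
Then u(x)^2 = x**6 - 4*x**5 + 8*x**4 - 10*x**3 + 8*x**2 - 4*x + 1 and u'(x)^2 = 9*x**4 - 24*x**3 + 28*x**2 - 16*x + 4.
Integrate each monomial from 0 to 1 using ∫_0^1 c·x^n dx = c·1^(n+1)/(n+1):
  ∫_0^1 u(x)^2 dx = ∫_0^1 (x^6 - 4*x^5 + 8*x^4 - 10*x^3 + 8*x^2 - 4*x + 1) dx. Term by term:
    ∫_0^1 x^6 dx = 1/7;  ∫_0^1 -4*x^5 dx = -2/3;  ∫_0^1 8*x^4 dx = 8/5;
    ∫_0^1 -10*x^3 dx = -5/2;  ∫_0^1 8*x^2 dx = 8/3;  ∫_0^1 -4*x dx = -2;
    ∫_0^1 1 dx = 1.
  Sum: 1/7 − 2/3 + 8/5 − 5/2 + 8/3 − 2 + 1 = 17/70.
  ∫_0^1 u'(x)^2 dx = ∫_0^1 (9*x^4 - 24*x^3 + 28*x^2 - 16*x + 4) dx. Term by term:
    ∫_0^1 9*x^4 dx = 9/5;  ∫_0^1 -24*x^3 dx = -6;  ∫_0^1 28*x^2 dx = 28/3;
    ∫_0^1 -16*x dx = -8;  ∫_0^1 4 dx = 4.
  Sum: 9/5 − 6 + 28/3 − 8 + 4 = 17/15.
Adding: ||u||_{H^1}^2 = 17/70 + 17/15 = 289/210.


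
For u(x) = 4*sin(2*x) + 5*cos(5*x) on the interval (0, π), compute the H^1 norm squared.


||u||_{H^1(0,π)}^2 = -4160/21 + 365*π

u'(x) = -25*sin(5*x) + 8*cos(2*x).
Expand u² and (u')² and integrate term by term on (0, π), using: for integers n ≥ 1, ∫_0^π sin²(nx) dx = ∫_0^π cos²(nx) dx = π/2; for n ≠ n', ∫_0^π sin(nx)sin(n'x) dx = ∫_0^π cos(nx)cos(n'x) dx = 0; and by product-to-sum, ∫_0^π sin(nx)cos(n'x) dx = ½∫_0^π [sin((n+n')x) + sin((n−n')x)] dx, which is 0 when n+n' is even and 2n/(n²−n'²) when n+n' is odd (it need not vanish on (0, π)).
  u² squared terms: (4)²·∫sin(2x)² dx = 16·π/2 = 8*π;  (5)²·∫cos(5x)² dx = 25·π/2 = 25*π/2.
  u² cross terms: 2·(4)·(5)·∫sin(2x)·cos(5x) dx = 40·(-4/21) = -160/21.
  So ∫_0^π u² dx = 8*π + 25*π/2 − 160/21 = -160/21 + 41*π/2.
  (u')² squared terms: (-25)²·∫sin(5x)² dx = 625·π/2 = 625*π/2;  (8)²·∫cos(2x)² dx = 64·π/2 = 32*π.
  (u')² cross terms: 2·(-25)·(8)·∫sin(5x)·cos(2x) dx = -400·(10/21) = -4000/21.
  So ∫_0^π (u')² dx = 625*π/2 + 32*π − 4000/21 = -4000/21 + 689*π/2.
||u||_{H^1}^2 = (-160/21 + 41*π/2) + (-4000/21 + 689*π/2) = -4160/21 + 365*π.


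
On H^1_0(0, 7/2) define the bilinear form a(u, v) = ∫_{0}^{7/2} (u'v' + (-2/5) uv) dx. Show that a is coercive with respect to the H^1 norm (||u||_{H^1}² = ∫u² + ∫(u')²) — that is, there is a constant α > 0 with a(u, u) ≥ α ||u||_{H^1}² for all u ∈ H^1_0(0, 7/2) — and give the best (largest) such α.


α = 2*(-49 + 10*π^2)/(5*(4*π^2 + 49))

Coercivity of a(·,·) on H^1_0(0, 7/2) means a(u, u) ≥ α ||u||_{H^1}² for every u ∈ H^1_0.
The interval has length L = 7/2, and Poincaré/coercivity depend only on L. Here a(u, u) = ∫(u')² + (-2/5)·∫u².
Here c = -2/5 < 0 with |c| < (π/L)² = 4*π^2/49, so coercivity still holds. The condition a(u,u) ≥ α||u||_{H^1}² reads (1−α)∫(u')² ≥ (α−c)∫u². Any admissible α is ≤ 1 (rapidly oscillating u have ∫u²/∫(u')² → 0), and α = 1 would force 0 ≥ (1−c)∫u², impossible since c < 1; so 1−α > 0. By the sharp Poincaré inequality on H^1_0 of an interval of length L, ∫(u')² ≥ (π/L)²∫u² with equality for the first sine mode sin(π(x−x₀)/L) (x₀ the left endpoint), so the inequality holds for all u iff (1−α)(π/L)² ≥ α − c, i.e. α ≤ ((π/L)² + c)/((π/L)² + 1) = (1 + c(L/π)²)/(1 + (L/π)²). (Direct route, valid since c ≤ 0: Poincaré gives c∫u² ≥ c(L/π)²∫(u')², so a(u,u) ≥ (1 + c(L/π)²)∫(u')², while ||u||_{H^1}² ≤ (1 + (L/π)²)∫(u')²; dividing yields the same α.) With (π/L)² = 4*π^2/49 and c = -2/5, the largest admissible constant is α = ((π/L)² + c)/((π/L)² + 1).
Simplifying, α = 2*(-49 + 10*π^2)/(5*(4*π^2 + 49)).
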